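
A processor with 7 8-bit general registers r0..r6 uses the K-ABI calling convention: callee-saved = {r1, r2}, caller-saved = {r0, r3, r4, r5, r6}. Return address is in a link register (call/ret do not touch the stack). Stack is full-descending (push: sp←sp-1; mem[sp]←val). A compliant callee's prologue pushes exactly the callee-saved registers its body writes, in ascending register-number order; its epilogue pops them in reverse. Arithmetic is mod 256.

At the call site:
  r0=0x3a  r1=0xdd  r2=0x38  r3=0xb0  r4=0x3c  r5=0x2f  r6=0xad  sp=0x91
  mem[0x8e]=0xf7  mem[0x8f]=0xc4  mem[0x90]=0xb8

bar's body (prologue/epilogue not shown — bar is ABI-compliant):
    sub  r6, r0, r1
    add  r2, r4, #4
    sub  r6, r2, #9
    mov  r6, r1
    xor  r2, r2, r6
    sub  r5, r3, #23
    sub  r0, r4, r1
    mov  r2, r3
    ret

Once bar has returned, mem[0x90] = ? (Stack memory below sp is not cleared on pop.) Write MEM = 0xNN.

prologue: push r2 → mem[0x90]=0x38, sp=0x90
body[0] sub  r6, r0, r1 → r6=0x5d
body[1] add  r2, r4, #4 → r2=0x40
body[2] sub  r6, r2, #9 → r6=0x37
body[3] mov  r6, r1 → r6=0xdd
body[4] xor  r2, r2, r6 → r2=0x9d
body[5] sub  r5, r3, #23 → r5=0x99
body[6] sub  r0, r4, r1 → r0=0x5f
body[7] mov  r2, r3 → r2=0xb0
epilogue: pop r2=0x38, sp=0x91
prologue pushed ['r2'] at ['0x90']

MEM = 0x38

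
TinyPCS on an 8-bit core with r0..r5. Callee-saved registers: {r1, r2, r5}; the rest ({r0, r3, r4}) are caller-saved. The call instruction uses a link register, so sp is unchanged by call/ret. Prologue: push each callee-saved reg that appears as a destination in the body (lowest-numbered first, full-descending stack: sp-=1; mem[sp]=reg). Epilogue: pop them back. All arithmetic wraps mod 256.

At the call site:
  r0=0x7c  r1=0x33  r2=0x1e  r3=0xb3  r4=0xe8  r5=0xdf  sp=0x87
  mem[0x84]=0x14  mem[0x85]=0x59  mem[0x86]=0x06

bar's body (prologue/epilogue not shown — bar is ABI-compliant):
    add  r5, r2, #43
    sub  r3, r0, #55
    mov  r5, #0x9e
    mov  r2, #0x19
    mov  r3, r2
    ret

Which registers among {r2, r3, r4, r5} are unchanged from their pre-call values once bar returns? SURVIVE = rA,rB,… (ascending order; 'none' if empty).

SURVIVE = r2,r4,r5

prologue: push r2 -> mem[0x86]=0x1e, sp=0x86
prologue: push r5 -> mem[0x85]=0xdf, sp=0x85
body[0] add  r5, r2, #43 -> r5=0x49
body[1] sub  r3, r0, #55 -> r3=0x45
body[2] mov  r5, #0x9e -> r5=0x9e
body[3] mov  r2, #0x19 -> r2=0x19
body[4] mov  r3, r2 -> r3=0x19
epilogue: pop r5=0xdf, sp=0x86
epilogue: pop r2=0x1e, sp=0x87
r2: callee-saved, written=True
r3: caller-saved, written=True
r4: caller-saved, written=False
r5: callee-saved, written=True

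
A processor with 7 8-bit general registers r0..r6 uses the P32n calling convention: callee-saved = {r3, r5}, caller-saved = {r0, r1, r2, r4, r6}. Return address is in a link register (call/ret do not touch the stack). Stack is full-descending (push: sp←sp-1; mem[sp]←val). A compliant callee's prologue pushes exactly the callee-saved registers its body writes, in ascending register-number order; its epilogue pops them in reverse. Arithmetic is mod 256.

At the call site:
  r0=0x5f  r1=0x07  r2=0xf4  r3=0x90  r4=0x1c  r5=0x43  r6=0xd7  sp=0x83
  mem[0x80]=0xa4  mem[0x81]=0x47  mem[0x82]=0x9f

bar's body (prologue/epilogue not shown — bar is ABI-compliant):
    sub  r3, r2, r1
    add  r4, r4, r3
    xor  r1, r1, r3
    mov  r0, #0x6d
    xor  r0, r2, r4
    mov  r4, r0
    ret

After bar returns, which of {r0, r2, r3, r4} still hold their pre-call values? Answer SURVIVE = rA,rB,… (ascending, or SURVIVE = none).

SURVIVE = r2,r3

prologue: push r3 -> mem[0x82]=0x90, sp=0x82
body[0] sub  r3, r2, r1 -> r3=0xed
body[1] add  r4, r4, r3 -> r4=0x09
body[2] xor  r1, r1, r3 -> r1=0xea
body[3] mov  r0, #0x6d -> r0=0x6d
body[4] xor  r0, r2, r4 -> r0=0xfd
body[5] mov  r4, r0 -> r4=0xfd
epilogue: pop r3=0x90, sp=0x83
r0: caller-saved, written=True
r2: caller-saved, written=False
r3: callee-saved, written=True
r4: caller-saved, written=True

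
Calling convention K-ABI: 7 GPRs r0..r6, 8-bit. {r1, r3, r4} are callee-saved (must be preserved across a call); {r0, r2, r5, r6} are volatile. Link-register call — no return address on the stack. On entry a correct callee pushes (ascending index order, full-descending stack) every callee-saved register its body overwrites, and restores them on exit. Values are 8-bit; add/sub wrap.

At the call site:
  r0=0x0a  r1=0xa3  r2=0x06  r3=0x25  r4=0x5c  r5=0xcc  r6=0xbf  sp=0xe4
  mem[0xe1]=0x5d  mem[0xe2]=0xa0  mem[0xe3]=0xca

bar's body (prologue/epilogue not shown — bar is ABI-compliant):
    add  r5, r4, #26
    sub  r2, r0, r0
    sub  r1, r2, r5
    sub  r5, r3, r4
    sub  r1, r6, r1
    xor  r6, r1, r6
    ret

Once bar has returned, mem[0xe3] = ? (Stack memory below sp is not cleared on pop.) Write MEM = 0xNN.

prologue: push r1 → mem[0xe3]=0xa3, sp=0xe3
body[0] add  r5, r4, #26 → r5=0x76
body[1] sub  r2, r0, r0 → r2=0x00
body[2] sub  r1, r2, r5 → r1=0x8a
body[3] sub  r5, r3, r4 → r5=0xc9
body[4] sub  r1, r6, r1 → r1=0x35
body[5] xor  r6, r1, r6 → r6=0x8a
epilogue: pop r1=0xa3, sp=0xe4
prologue pushed ['r1'] at ['0xe3']

MEM = 0xa3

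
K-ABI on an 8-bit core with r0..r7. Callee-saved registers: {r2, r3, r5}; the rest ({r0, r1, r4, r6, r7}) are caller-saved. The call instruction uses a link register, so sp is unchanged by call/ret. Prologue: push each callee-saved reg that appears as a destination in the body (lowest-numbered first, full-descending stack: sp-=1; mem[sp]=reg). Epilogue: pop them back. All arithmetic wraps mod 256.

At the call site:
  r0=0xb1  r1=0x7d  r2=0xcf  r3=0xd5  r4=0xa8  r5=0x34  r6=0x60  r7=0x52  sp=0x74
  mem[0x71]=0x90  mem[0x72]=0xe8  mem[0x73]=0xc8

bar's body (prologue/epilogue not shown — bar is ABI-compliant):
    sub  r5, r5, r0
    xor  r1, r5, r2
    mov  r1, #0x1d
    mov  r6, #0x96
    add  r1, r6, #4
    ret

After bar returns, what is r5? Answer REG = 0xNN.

prologue: push r5 → mem[0x73]=0x34, sp=0x73
body[0] sub  r5, r5, r0 → r5=0x83
body[1] xor  r1, r5, r2 → r1=0x4c
body[2] mov  r1, #0x1d → r1=0x1d
body[3] mov  r6, #0x96 → r6=0x96
body[4] add  r1, r6, #4 → r1=0x9a
epilogue: pop r5=0x34, sp=0x74
r5 is callee-saved → restored

REG = 0x34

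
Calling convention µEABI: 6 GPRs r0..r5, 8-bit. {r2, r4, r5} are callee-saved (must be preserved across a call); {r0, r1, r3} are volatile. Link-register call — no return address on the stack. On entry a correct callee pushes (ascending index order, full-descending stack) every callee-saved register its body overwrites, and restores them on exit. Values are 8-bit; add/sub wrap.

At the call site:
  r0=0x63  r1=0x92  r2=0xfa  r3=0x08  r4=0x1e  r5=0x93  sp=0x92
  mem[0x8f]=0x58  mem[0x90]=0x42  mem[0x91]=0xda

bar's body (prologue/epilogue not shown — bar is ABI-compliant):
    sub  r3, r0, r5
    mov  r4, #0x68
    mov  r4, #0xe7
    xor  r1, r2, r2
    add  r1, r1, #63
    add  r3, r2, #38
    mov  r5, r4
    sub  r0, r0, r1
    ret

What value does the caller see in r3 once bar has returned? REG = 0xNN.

REG = 0x20

prologue: push r4 -> mem[0x91]=0x1e, sp=0x91
prologue: push r5 -> mem[0x90]=0x93, sp=0x90
body[0] sub  r3, r0, r5 -> r3=0xd0
body[1] mov  r4, #0x68 -> r4=0x68
body[2] mov  r4, #0xe7 -> r4=0xe7
body[3] xor  r1, r2, r2 -> r1=0x00
body[4] add  r1, r1, #63 -> r1=0x3f
body[5] add  r3, r2, #38 -> r3=0x20
body[6] mov  r5, r4 -> r5=0xe7
body[7] sub  r0, r0, r1 -> r0=0x24
epilogue: pop r5=0x93, sp=0x91
epilogue: pop r4=0x1e, sp=0x92
r3 is caller-saved -> body value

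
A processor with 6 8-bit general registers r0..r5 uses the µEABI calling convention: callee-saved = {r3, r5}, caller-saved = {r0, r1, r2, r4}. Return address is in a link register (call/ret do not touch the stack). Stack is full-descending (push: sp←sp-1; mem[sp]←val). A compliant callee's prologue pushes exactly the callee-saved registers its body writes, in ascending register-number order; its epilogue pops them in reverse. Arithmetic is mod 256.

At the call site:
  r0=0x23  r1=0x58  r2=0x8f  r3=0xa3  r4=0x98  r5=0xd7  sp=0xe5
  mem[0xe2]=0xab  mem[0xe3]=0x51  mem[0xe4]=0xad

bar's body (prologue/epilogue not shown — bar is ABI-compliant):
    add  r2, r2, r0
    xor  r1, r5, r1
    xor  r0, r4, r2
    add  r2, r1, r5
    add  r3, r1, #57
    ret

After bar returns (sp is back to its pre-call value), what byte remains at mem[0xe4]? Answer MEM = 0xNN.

MEM = 0xa3

prologue: push r3 -> mem[0xe4]=0xa3, sp=0xe4
body[0] add  r2, r2, r0 -> r2=0xb2
body[1] xor  r1, r5, r1 -> r1=0x8f
body[2] xor  r0, r4, r2 -> r0=0x2a
body[3] add  r2, r1, r5 -> r2=0x66
body[4] add  r3, r1, #57 -> r3=0xc8
epilogue: pop r3=0xa3, sp=0xe5
prologue pushed ['r3'] at ['0xe4']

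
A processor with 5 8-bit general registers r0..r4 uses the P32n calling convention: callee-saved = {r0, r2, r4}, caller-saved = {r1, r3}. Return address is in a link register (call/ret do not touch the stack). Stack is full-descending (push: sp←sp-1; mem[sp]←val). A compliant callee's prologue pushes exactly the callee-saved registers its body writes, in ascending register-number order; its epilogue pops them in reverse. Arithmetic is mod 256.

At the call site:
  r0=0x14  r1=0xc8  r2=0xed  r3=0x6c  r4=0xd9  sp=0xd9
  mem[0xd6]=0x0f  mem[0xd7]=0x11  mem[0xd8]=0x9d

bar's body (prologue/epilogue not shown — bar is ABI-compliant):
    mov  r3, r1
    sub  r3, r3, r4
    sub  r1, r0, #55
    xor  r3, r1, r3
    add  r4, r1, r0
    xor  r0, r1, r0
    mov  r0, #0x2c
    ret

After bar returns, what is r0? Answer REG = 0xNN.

REG = 0x14

prologue: push r0 → mem[0xd8]=0x14, sp=0xd8
prologue: push r4 → mem[0xd7]=0xd9, sp=0xd7
body[0] mov  r3, r1 → r3=0xc8
body[1] sub  r3, r3, r4 → r3=0xef
body[2] sub  r1, r0, #55 → r1=0xdd
body[3] xor  r3, r1, r3 → r3=0x32
body[4] add  r4, r1, r0 → r4=0xf1
body[5] xor  r0, r1, r0 → r0=0xc9
body[6] mov  r0, #0x2c → r0=0x2c
epilogue: pop r4=0xd9, sp=0xd8
epilogue: pop r0=0x14, sp=0xd9
r0 is callee-saved → restored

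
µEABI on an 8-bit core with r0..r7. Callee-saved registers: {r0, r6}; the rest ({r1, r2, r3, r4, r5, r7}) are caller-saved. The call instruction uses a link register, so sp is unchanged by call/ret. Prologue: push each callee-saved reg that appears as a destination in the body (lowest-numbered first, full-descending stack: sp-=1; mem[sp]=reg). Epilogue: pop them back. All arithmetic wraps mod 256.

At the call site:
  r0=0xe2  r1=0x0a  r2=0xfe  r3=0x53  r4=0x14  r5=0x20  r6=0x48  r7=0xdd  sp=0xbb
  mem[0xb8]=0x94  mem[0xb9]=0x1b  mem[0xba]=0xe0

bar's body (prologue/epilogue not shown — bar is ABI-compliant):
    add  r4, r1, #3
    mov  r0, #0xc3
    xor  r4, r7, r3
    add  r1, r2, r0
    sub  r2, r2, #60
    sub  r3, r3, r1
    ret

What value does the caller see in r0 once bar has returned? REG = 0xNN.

REG = 0xe2

prologue: push r0 → mem[0xba]=0xe2, sp=0xba
body[0] add  r4, r1, #3 → r4=0x0d
body[1] mov  r0, #0xc3 → r0=0xc3
body[2] xor  r4, r7, r3 → r4=0x8e
body[3] add  r1, r2, r0 → r1=0xc1
body[4] sub  r2, r2, #60 → r2=0xc2
body[5] sub  r3, r3, r1 → r3=0x92
epilogue: pop r0=0xe2, sp=0xbb
r0 is callee-saved → restored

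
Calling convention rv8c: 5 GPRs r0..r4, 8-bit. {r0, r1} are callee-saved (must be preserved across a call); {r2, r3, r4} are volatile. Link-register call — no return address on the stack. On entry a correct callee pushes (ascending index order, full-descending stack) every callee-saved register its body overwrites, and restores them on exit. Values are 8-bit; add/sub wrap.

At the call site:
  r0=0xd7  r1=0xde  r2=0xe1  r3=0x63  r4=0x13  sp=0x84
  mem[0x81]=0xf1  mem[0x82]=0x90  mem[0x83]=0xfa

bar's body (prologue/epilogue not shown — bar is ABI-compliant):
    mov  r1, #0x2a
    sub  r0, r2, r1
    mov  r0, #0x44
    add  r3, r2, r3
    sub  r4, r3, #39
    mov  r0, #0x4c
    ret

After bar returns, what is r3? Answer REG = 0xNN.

prologue: push r0 → mem[0x83]=0xd7, sp=0x83
prologue: push r1 → mem[0x82]=0xde, sp=0x82
body[0] mov  r1, #0x2a → r1=0x2a
body[1] sub  r0, r2, r1 → r0=0xb7
body[2] mov  r0, #0x44 → r0=0x44
body[3] add  r3, r2, r3 → r3=0x44
body[4] sub  r4, r3, #39 → r4=0x1d
body[5] mov  r0, #0x4c → r0=0x4c
epilogue: pop r1=0xde, sp=0x83
epilogue: pop r0=0xd7, sp=0x84
r3 is caller-saved → body value

REG = 0x44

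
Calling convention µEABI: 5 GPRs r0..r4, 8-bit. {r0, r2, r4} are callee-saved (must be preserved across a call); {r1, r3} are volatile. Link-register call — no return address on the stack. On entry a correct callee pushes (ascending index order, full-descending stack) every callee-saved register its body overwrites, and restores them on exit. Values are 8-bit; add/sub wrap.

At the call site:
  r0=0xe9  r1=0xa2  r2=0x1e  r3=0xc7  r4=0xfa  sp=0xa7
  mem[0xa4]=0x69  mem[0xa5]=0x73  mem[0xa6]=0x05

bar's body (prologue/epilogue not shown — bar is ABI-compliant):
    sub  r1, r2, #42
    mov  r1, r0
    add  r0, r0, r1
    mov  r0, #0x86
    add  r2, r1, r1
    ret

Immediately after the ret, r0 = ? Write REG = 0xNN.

prologue: push r0 -> mem[0xa6]=0xe9, sp=0xa6
prologue: push r2 -> mem[0xa5]=0x1e, sp=0xa5
body[0] sub  r1, r2, #42 -> r1=0xf4
body[1] mov  r1, r0 -> r1=0xe9
body[2] add  r0, r0, r1 -> r0=0xd2
body[3] mov  r0, #0x86 -> r0=0x86
body[4] add  r2, r1, r1 -> r2=0xd2
epilogue: pop r2=0x1e, sp=0xa6
epilogue: pop r0=0xe9, sp=0xa7
r0 is callee-saved -> restored

REG = 0xe9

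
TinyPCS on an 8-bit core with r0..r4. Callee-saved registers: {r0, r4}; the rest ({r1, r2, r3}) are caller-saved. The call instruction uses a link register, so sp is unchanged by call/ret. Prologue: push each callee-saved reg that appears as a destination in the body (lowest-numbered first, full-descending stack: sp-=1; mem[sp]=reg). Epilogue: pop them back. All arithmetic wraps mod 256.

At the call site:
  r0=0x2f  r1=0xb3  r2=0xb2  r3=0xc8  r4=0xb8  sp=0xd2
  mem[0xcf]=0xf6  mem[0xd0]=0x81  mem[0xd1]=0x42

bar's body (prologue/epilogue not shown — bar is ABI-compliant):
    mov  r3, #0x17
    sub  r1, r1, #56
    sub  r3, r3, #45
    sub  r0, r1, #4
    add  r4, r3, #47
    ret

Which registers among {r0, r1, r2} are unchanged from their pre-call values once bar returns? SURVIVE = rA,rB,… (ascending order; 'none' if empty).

prologue: push r0 → mem[0xd1]=0x2f, sp=0xd1
prologue: push r4 → mem[0xd0]=0xb8, sp=0xd0
body[0] mov  r3, #0x17 → r3=0x17
body[1] sub  r1, r1, #56 → r1=0x7b
body[2] sub  r3, r3, #45 → r3=0xea
body[3] sub  r0, r1, #4 → r0=0x77
body[4] add  r4, r3, #47 → r4=0x19
epilogue: pop r4=0xb8, sp=0xd1
epilogue: pop r0=0x2f, sp=0xd2
r0: callee-saved, written=True
r1: caller-saved, written=True
r2: caller-saved, written=False

SURVIVE = r0,r2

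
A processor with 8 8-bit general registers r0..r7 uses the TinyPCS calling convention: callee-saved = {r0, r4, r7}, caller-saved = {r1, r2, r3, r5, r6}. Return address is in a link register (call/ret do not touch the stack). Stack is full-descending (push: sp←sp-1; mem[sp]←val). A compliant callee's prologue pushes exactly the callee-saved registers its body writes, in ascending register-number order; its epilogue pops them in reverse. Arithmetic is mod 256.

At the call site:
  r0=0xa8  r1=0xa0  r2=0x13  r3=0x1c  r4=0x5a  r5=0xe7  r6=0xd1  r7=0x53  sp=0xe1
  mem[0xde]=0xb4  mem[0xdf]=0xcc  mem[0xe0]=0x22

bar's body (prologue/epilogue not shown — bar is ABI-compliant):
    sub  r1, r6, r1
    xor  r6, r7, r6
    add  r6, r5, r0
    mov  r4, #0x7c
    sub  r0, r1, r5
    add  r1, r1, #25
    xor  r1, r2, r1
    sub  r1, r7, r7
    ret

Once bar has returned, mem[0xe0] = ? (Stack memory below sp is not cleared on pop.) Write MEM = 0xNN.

MEM = 0xa8

prologue: push r0 -> mem[0xe0]=0xa8, sp=0xe0
prologue: push r4 -> mem[0xdf]=0x5a, sp=0xdf
body[0] sub  r1, r6, r1 -> r1=0x31
body[1] xor  r6, r7, r6 -> r6=0x82
body[2] add  r6, r5, r0 -> r6=0x8f
body[3] mov  r4, #0x7c -> r4=0x7c
body[4] sub  r0, r1, r5 -> r0=0x4a
body[5] add  r1, r1, #25 -> r1=0x4a
body[6] xor  r1, r2, r1 -> r1=0x59
body[7] sub  r1, r7, r7 -> r1=0x00
epilogue: pop r4=0x5a, sp=0xe0
epilogue: pop r0=0xa8, sp=0xe1
prologue pushed ['r0', 'r4'] at ['0xe0', '0xdf']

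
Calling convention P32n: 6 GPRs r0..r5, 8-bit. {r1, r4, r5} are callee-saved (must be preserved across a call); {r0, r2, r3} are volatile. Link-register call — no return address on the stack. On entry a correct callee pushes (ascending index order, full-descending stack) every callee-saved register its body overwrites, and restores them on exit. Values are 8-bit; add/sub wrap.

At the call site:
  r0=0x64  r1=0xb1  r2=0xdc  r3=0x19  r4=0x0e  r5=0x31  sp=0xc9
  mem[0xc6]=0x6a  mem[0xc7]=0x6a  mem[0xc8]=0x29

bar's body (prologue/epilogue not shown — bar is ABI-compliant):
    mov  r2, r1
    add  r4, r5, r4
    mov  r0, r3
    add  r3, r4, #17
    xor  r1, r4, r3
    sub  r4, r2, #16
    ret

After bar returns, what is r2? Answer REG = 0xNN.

REG = 0xb1

prologue: push r1 -> mem[0xc8]=0xb1, sp=0xc8
prologue: push r4 -> mem[0xc7]=0x0e, sp=0xc7
body[0] mov  r2, r1 -> r2=0xb1
body[1] add  r4, r5, r4 -> r4=0x3f
body[2] mov  r0, r3 -> r0=0x19
body[3] add  r3, r4, #17 -> r3=0x50
body[4] xor  r1, r4, r3 -> r1=0x6f
body[5] sub  r4, r2, #16 -> r4=0xa1
epilogue: pop r4=0x0e, sp=0xc8
epilogue: pop r1=0xb1, sp=0xc9
r2 is caller-saved -> body value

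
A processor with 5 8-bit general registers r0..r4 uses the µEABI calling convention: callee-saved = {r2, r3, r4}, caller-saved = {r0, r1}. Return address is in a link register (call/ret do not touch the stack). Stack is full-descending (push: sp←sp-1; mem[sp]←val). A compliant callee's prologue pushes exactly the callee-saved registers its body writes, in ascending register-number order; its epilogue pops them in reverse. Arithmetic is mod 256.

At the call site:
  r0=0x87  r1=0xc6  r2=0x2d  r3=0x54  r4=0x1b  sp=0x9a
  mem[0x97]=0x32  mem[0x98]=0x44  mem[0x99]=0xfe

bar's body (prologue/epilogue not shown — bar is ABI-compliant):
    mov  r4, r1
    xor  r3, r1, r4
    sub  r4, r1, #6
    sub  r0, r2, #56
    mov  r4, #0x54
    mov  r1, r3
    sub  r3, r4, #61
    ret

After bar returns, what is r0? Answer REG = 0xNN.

REG = 0xf5

prologue: push r3 → mem[0x99]=0x54, sp=0x99
prologue: push r4 → mem[0x98]=0x1b, sp=0x98
body[0] mov  r4, r1 → r4=0xc6
body[1] xor  r3, r1, r4 → r3=0x00
body[2] sub  r4, r1, #6 → r4=0xc0
body[3] sub  r0, r2, #56 → r0=0xf5
body[4] mov  r4, #0x54 → r4=0x54
body[5] mov  r1, r3 → r1=0x00
body[6] sub  r3, r4, #61 → r3=0x17
epilogue: pop r4=0x1b, sp=0x99
epilogue: pop r3=0x54, sp=0x9a
r0 is caller-saved → body value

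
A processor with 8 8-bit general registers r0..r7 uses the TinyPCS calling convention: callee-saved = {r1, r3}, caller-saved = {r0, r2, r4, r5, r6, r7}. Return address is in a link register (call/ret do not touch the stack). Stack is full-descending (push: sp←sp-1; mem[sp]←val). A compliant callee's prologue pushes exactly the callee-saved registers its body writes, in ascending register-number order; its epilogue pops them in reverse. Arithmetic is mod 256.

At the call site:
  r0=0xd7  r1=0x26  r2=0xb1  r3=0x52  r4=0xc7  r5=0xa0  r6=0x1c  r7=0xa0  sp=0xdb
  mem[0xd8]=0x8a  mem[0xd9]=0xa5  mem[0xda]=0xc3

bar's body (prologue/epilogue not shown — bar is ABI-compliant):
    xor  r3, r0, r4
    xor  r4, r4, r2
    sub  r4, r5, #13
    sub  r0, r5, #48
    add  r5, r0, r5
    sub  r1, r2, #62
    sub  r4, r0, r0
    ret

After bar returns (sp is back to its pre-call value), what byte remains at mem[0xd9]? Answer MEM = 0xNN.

prologue: push r1 → mem[0xda]=0x26, sp=0xda
prologue: push r3 → mem[0xd9]=0x52, sp=0xd9
body[0] xor  r3, r0, r4 → r3=0x10
body[1] xor  r4, r4, r2 → r4=0x76
body[2] sub  r4, r5, #13 → r4=0x93
body[3] sub  r0, r5, #48 → r0=0x70
body[4] add  r5, r0, r5 → r5=0x10
body[5] sub  r1, r2, #62 → r1=0x73
body[6] sub  r4, r0, r0 → r4=0x00
epilogue: pop r3=0x52, sp=0xda
epilogue: pop r1=0x26, sp=0xdb
prologue pushed ['r1', 'r3'] at ['0xda', '0xd9']

MEM = 0x52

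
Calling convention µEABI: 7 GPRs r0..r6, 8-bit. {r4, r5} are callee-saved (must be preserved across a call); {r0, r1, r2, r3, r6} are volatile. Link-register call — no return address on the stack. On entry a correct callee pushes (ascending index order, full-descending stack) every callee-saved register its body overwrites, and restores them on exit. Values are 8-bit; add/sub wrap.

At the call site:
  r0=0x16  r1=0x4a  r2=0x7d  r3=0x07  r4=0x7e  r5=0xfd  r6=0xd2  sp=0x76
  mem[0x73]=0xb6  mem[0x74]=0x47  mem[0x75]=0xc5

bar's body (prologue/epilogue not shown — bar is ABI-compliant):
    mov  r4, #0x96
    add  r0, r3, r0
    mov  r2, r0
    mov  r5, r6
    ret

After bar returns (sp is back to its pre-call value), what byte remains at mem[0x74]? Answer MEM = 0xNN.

prologue: push r4 → mem[0x75]=0x7e, sp=0x75
prologue: push r5 → mem[0x74]=0xfd, sp=0x74
body[0] mov  r4, #0x96 → r4=0x96
body[1] add  r0, r3, r0 → r0=0x1d
body[2] mov  r2, r0 → r2=0x1d
body[3] mov  r5, r6 → r5=0xd2
epilogue: pop r5=0xfd, sp=0x75
epilogue: pop r4=0x7e, sp=0x76
prologue pushed ['r4', 'r5'] at ['0x75', '0x74']

MEM = 0xfd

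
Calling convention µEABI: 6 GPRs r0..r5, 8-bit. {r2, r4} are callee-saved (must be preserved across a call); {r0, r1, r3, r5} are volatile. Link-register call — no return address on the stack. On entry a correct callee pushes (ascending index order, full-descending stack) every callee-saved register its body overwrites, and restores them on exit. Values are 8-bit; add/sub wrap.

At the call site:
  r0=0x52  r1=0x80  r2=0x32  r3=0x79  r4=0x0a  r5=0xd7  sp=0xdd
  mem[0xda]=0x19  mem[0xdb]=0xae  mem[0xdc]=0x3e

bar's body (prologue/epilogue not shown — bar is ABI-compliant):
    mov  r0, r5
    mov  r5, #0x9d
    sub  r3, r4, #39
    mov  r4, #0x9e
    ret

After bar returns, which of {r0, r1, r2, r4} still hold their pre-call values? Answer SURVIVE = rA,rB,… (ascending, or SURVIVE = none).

SURVIVE = r1,r2,r4

prologue: push r4 -> mem[0xdc]=0x0a, sp=0xdc
body[0] mov  r0, r5 -> r0=0xd7
body[1] mov  r5, #0x9d -> r5=0x9d
body[2] sub  r3, r4, #39 -> r3=0xe3
body[3] mov  r4, #0x9e -> r4=0x9e
epilogue: pop r4=0x0a, sp=0xdd
r0: caller-saved, written=True
r1: caller-saved, written=False
r2: callee-saved, written=False
r4: callee-saved, written=True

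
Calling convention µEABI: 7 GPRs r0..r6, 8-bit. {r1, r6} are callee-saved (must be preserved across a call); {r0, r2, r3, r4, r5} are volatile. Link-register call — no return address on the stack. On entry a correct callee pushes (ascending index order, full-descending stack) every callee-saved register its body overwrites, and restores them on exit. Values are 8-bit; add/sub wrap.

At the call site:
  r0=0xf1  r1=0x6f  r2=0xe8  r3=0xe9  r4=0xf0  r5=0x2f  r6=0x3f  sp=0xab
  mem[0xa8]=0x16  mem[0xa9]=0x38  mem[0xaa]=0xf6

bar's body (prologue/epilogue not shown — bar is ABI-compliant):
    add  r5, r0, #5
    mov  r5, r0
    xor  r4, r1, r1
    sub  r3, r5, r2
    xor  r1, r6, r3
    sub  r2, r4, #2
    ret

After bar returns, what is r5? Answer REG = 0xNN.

REG = 0xf1

prologue: push r1 → mem[0xaa]=0x6f, sp=0xaa
body[0] add  r5, r0, #5 → r5=0xf6
body[1] mov  r5, r0 → r5=0xf1
body[2] xor  r4, r1, r1 → r4=0x00
body[3] sub  r3, r5, r2 → r3=0x09
body[4] xor  r1, r6, r3 → r1=0x36
body[5] sub  r2, r4, #2 → r2=0xfe
epilogue: pop r1=0x6f, sp=0xab
r5 is caller-saved → body value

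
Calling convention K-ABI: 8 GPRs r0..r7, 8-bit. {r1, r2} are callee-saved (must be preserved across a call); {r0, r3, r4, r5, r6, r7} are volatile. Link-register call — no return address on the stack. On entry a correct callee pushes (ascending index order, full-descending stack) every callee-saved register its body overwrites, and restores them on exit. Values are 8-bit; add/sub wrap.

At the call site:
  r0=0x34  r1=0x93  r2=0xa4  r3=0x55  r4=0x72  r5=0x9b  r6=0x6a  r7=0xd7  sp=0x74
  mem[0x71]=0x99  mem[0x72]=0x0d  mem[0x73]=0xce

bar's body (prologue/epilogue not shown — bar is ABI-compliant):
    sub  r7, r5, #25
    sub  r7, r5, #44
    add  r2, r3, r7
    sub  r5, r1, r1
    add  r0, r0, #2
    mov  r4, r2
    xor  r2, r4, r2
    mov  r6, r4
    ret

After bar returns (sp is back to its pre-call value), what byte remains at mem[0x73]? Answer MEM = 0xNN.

MEM = 0xa4

prologue: push r2 → mem[0x73]=0xa4, sp=0x73
body[0] sub  r7, r5, #25 → r7=0x82
body[1] sub  r7, r5, #44 → r7=0x6f
body[2] add  r2, r3, r7 → r2=0xc4
body[3] sub  r5, r1, r1 → r5=0x00
body[4] add  r0, r0, #2 → r0=0x36
body[5] mov  r4, r2 → r4=0xc4
body[6] xor  r2, r4, r2 → r2=0x00
body[7] mov  r6, r4 → r6=0xc4
epilogue: pop r2=0xa4, sp=0x74
prologue pushed ['r2'] at ['0x73']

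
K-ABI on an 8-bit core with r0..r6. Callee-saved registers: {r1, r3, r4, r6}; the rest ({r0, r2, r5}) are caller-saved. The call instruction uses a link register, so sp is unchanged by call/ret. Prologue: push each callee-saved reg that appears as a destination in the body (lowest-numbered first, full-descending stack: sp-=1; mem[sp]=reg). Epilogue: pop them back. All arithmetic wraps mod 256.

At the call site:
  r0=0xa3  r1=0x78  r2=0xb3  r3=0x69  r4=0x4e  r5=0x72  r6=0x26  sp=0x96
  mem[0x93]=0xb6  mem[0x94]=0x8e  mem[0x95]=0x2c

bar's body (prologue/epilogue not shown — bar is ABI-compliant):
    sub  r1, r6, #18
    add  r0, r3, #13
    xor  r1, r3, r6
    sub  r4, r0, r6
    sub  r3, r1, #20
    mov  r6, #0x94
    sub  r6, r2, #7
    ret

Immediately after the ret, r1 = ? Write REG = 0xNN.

REG = 0x78

prologue: push r1 → mem[0x95]=0x78, sp=0x95
prologue: push r3 → mem[0x94]=0x69, sp=0x94
prologue: push r4 → mem[0x93]=0x4e, sp=0x93
prologue: push r6 → mem[0x92]=0x26, sp=0x92
body[0] sub  r1, r6, #18 → r1=0x14
body[1] add  r0, r3, #13 → r0=0x76
body[2] xor  r1, r3, r6 → r1=0x4f
body[3] sub  r4, r0, r6 → r4=0x50
body[4] sub  r3, r1, #20 → r3=0x3b
body[5] mov  r6, #0x94 → r6=0x94
body[6] sub  r6, r2, #7 → r6=0xac
epilogue: pop r6=0x26, sp=0x93
epilogue: pop r4=0x4e, sp=0x94
epilogue: pop r3=0x69, sp=0x95
epilogue: pop r1=0x78, sp=0x96
r1 is callee-saved → restored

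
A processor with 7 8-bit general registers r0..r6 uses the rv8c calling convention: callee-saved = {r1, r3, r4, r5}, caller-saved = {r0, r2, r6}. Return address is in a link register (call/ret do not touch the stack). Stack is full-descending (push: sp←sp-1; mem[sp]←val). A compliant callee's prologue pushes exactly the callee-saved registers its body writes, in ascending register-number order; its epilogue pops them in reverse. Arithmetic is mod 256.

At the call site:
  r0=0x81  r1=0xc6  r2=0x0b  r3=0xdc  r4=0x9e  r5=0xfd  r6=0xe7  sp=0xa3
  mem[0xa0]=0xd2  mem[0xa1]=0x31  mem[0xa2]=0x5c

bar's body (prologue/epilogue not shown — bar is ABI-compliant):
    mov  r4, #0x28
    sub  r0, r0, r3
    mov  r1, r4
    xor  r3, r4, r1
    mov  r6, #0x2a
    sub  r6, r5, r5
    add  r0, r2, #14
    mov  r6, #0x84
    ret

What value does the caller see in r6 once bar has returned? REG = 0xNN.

prologue: push r1 → mem[0xa2]=0xc6, sp=0xa2
prologue: push r3 → mem[0xa1]=0xdc, sp=0xa1
prologue: push r4 → mem[0xa0]=0x9e, sp=0xa0
body[0] mov  r4, #0x28 → r4=0x28
body[1] sub  r0, r0, r3 → r0=0xa5
body[2] mov  r1, r4 → r1=0x28
body[3] xor  r3, r4, r1 → r3=0x00
body[4] mov  r6, #0x2a → r6=0x2a
body[5] sub  r6, r5, r5 → r6=0x00
body[6] add  r0, r2, #14 → r0=0x19
body[7] mov  r6, #0x84 → r6=0x84
epilogue: pop r4=0x9e, sp=0xa1
epilogue: pop r3=0xdc, sp=0xa2
epilogue: pop r1=0xc6, sp=0xa3
r6 is caller-saved → body value

REG = 0x84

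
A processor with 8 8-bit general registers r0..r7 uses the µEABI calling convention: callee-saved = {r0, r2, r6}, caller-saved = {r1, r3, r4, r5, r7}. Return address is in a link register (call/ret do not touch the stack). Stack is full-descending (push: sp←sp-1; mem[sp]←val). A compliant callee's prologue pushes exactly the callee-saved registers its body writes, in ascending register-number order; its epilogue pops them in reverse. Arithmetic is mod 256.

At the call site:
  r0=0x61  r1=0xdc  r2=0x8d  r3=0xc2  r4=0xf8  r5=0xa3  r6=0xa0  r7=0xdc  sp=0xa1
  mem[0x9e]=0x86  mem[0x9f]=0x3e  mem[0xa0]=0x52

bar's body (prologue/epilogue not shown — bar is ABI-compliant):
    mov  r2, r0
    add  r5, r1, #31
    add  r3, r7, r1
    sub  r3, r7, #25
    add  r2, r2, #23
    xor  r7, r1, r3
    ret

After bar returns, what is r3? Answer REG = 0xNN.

REG = 0xc3

prologue: push r2 -> mem[0xa0]=0x8d, sp=0xa0
body[0] mov  r2, r0 -> r2=0x61
body[1] add  r5, r1, #31 -> r5=0xfb
body[2] add  r3, r7, r1 -> r3=0xb8
body[3] sub  r3, r7, #25 -> r3=0xc3
body[4] add  r2, r2, #23 -> r2=0x78
body[5] xor  r7, r1, r3 -> r7=0x1f
epilogue: pop r2=0x8d, sp=0xa1
r3 is caller-saved -> body value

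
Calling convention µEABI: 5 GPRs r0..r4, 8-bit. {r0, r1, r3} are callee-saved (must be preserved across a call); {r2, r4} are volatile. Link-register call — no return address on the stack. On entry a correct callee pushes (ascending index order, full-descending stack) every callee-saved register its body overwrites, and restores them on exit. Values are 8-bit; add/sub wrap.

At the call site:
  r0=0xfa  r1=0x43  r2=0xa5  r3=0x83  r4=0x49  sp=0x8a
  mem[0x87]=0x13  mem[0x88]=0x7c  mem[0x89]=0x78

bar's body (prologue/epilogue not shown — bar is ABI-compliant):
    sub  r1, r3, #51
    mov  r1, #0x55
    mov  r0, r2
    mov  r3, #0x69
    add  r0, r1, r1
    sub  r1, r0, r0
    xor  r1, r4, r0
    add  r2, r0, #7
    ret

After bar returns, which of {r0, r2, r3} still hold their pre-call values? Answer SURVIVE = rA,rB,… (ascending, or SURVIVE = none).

SURVIVE = r0,r3

prologue: push r0 → mem[0x89]=0xfa, sp=0x89
prologue: push r1 → mem[0x88]=0x43, sp=0x88
prologue: push r3 → mem[0x87]=0x83, sp=0x87
body[0] sub  r1, r3, #51 → r1=0x50
body[1] mov  r1, #0x55 → r1=0x55
body[2] mov  r0, r2 → r0=0xa5
body[3] mov  r3, #0x69 → r3=0x69
body[4] add  r0, r1, r1 → r0=0xaa
body[5] sub  r1, r0, r0 → r1=0x00
body[6] xor  r1, r4, r0 → r1=0xe3
body[7] add  r2, r0, #7 → r2=0xb1
epilogue: pop r3=0x83, sp=0x88
epilogue: pop r1=0x43, sp=0x89
epilogue: pop r0=0xfa, sp=0x8a
r0: callee-saved, written=True
r2: caller-saved, written=True
r3: callee-saved, written=True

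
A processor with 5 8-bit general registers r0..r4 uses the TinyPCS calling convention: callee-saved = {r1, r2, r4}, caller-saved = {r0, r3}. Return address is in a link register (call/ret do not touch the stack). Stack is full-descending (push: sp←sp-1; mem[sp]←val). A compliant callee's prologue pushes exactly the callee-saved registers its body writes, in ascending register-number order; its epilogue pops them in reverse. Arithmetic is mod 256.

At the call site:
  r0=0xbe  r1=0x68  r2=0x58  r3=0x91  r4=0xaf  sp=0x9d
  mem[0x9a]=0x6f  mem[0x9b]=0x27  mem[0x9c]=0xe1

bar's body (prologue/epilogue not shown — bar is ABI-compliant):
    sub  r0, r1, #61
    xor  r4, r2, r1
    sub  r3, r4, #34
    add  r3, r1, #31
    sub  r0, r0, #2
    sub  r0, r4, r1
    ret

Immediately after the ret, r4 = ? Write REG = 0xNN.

REG = 0xaf

prologue: push r4 -> mem[0x9c]=0xaf, sp=0x9c
body[0] sub  r0, r1, #61 -> r0=0x2b
body[1] xor  r4, r2, r1 -> r4=0x30
body[2] sub  r3, r4, #34 -> r3=0x0e
body[3] add  r3, r1, #31 -> r3=0x87
body[4] sub  r0, r0, #2 -> r0=0x29
body[5] sub  r0, r4, r1 -> r0=0xc8
epilogue: pop r4=0xaf, sp=0x9d
r4 is callee-saved -> restored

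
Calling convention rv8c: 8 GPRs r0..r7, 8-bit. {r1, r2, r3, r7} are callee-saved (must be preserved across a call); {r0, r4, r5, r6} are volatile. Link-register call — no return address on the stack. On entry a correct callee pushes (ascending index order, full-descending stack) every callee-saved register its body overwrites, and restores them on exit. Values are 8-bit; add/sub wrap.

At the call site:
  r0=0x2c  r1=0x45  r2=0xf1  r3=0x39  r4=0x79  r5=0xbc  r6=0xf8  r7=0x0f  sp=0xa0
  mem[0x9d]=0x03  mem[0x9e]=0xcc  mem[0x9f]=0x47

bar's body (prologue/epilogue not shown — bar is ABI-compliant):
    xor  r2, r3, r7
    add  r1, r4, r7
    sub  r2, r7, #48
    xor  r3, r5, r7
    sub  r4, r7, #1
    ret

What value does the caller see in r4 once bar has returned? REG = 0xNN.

REG = 0x0e

prologue: push r1 → mem[0x9f]=0x45, sp=0x9f
prologue: push r2 → mem[0x9e]=0xf1, sp=0x9e
prologue: push r3 → mem[0x9d]=0x39, sp=0x9d
body[0] xor  r2, r3, r7 → r2=0x36
body[1] add  r1, r4, r7 → r1=0x88
body[2] sub  r2, r7, #48 → r2=0xdf
body[3] xor  r3, r5, r7 → r3=0xb3
body[4] sub  r4, r7, #1 → r4=0x0e
epilogue: pop r3=0x39, sp=0x9e
epilogue: pop r2=0xf1, sp=0x9f
epilogue: pop r1=0x45, sp=0xa0
r4 is caller-saved → body value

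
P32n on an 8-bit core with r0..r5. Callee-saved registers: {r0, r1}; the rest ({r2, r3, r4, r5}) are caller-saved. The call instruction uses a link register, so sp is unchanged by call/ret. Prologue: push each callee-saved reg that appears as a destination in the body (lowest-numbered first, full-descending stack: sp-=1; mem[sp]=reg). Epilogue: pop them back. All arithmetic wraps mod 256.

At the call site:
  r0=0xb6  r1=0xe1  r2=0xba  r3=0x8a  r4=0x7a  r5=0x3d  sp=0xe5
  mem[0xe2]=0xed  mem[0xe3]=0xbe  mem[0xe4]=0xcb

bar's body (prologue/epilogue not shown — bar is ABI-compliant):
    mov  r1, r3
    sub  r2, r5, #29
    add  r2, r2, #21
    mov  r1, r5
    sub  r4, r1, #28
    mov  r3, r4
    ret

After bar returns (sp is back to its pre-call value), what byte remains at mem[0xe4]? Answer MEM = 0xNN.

MEM = 0xe1

prologue: push r1 -> mem[0xe4]=0xe1, sp=0xe4
body[0] mov  r1, r3 -> r1=0x8a
body[1] sub  r2, r5, #29 -> r2=0x20
body[2] add  r2, r2, #21 -> r2=0x35
body[3] mov  r1, r5 -> r1=0x3d
body[4] sub  r4, r1, #28 -> r4=0x21
body[5] mov  r3, r4 -> r3=0x21
epilogue: pop r1=0xe1, sp=0xe5
prologue pushed ['r1'] at ['0xe4']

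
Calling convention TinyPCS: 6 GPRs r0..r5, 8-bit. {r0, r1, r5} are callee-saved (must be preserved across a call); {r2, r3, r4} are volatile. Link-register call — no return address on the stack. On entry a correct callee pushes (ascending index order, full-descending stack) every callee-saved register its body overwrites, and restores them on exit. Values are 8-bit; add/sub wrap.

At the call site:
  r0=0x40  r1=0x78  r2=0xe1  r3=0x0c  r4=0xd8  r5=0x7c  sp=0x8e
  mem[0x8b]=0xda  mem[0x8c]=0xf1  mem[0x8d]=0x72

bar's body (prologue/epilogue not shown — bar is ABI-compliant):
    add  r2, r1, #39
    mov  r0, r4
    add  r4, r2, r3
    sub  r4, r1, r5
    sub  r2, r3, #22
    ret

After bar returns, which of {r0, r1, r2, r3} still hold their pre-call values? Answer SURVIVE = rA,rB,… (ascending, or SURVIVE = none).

prologue: push r0 -> mem[0x8d]=0x40, sp=0x8d
body[0] add  r2, r1, #39 -> r2=0x9f
body[1] mov  r0, r4 -> r0=0xd8
body[2] add  r4, r2, r3 -> r4=0xab
body[3] sub  r4, r1, r5 -> r4=0xfc
body[4] sub  r2, r3, #22 -> r2=0xf6
epilogue: pop r0=0x40, sp=0x8e
r0: callee-saved, written=True
r1: callee-saved, written=False
r2: caller-saved, written=True
r3: caller-saved, written=False

SURVIVE = r0,r1,r3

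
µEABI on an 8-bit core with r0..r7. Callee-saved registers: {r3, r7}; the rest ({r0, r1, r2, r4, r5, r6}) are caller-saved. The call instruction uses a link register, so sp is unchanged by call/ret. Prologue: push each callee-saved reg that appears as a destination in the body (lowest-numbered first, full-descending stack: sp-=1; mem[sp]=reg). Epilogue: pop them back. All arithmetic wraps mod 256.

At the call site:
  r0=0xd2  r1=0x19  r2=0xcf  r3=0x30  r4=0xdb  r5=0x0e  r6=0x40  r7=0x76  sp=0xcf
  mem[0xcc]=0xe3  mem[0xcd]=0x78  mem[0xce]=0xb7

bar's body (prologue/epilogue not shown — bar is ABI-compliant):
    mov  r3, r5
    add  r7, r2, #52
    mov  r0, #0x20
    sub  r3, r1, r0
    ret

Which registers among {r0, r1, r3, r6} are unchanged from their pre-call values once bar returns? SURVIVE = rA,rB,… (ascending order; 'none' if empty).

SURVIVE = r1,r3,r6

prologue: push r3 → mem[0xce]=0x30, sp=0xce
prologue: push r7 → mem[0xcd]=0x76, sp=0xcd
body[0] mov  r3, r5 → r3=0x0e
body[1] add  r7, r2, #52 → r7=0x03
body[2] mov  r0, #0x20 → r0=0x20
body[3] sub  r3, r1, r0 → r3=0xf9
epilogue: pop r7=0x76, sp=0xce
epilogue: pop r3=0x30, sp=0xcf
r0: caller-saved, written=True
r1: caller-saved, written=False
r3: callee-saved, written=True
r6: caller-saved, written=False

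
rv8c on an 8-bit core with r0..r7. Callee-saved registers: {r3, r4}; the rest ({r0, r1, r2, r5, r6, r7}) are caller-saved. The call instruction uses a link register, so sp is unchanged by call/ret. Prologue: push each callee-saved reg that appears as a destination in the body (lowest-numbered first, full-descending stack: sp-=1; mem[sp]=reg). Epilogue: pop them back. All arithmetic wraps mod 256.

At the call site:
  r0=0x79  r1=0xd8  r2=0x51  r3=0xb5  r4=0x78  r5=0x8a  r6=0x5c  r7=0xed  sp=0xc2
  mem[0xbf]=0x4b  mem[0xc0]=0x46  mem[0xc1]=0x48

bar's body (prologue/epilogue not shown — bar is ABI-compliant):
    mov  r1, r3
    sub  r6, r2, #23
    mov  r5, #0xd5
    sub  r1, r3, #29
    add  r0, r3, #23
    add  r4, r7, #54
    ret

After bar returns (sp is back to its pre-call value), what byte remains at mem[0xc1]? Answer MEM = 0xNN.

MEM = 0x78

prologue: push r4 → mem[0xc1]=0x78, sp=0xc1
body[0] mov  r1, r3 → r1=0xb5
body[1] sub  r6, r2, #23 → r6=0x3a
body[2] mov  r5, #0xd5 → r5=0xd5
body[3] sub  r1, r3, #29 → r1=0x98
body[4] add  r0, r3, #23 → r0=0xcc
body[5] add  r4, r7, #54 → r4=0x23
epilogue: pop r4=0x78, sp=0xc2
prologue pushed ['r4'] at ['0xc1']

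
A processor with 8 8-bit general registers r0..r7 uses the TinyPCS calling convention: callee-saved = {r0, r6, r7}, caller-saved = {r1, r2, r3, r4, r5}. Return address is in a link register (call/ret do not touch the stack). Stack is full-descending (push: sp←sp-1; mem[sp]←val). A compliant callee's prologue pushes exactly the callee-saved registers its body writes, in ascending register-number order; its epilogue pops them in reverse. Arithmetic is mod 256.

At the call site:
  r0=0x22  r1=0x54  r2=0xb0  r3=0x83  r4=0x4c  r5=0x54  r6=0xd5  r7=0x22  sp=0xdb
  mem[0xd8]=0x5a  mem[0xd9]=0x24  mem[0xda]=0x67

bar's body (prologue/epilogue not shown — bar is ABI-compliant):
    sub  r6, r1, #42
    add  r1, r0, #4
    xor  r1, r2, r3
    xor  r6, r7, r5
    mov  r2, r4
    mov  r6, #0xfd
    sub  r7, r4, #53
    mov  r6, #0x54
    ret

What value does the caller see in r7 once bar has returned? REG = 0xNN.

REG = 0x22

prologue: push r6 -> mem[0xda]=0xd5, sp=0xda
prologue: push r7 -> mem[0xd9]=0x22, sp=0xd9
body[0] sub  r6, r1, #42 -> r6=0x2a
body[1] add  r1, r0, #4 -> r1=0x26
body[2] xor  r1, r2, r3 -> r1=0x33
body[3] xor  r6, r7, r5 -> r6=0x76
body[4] mov  r2, r4 -> r2=0x4c
body[5] mov  r6, #0xfd -> r6=0xfd
body[6] sub  r7, r4, #53 -> r7=0x17
body[7] mov  r6, #0x54 -> r6=0x54
epilogue: pop r7=0x22, sp=0xda
epilogue: pop r6=0xd5, sp=0xdb
r7 is callee-saved -> restored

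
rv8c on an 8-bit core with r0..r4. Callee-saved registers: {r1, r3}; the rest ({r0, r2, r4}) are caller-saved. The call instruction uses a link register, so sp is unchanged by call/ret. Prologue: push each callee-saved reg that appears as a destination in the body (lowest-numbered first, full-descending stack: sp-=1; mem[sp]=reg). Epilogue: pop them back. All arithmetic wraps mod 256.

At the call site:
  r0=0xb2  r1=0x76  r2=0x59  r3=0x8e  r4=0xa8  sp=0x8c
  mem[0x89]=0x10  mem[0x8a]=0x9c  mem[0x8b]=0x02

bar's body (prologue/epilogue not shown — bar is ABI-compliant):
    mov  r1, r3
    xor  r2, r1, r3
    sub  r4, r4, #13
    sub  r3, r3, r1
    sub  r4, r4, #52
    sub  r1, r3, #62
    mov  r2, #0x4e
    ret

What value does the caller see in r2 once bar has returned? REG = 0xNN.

REG = 0x4e

prologue: push r1 -> mem[0x8b]=0x76, sp=0x8b
prologue: push r3 -> mem[0x8a]=0x8e, sp=0x8a
body[0] mov  r1, r3 -> r1=0x8e
body[1] xor  r2, r1, r3 -> r2=0x00
body[2] sub  r4, r4, #13 -> r4=0x9b
body[3] sub  r3, r3, r1 -> r3=0x00
body[4] sub  r4, r4, #52 -> r4=0x67
body[5] sub  r1, r3, #62 -> r1=0xc2
body[6] mov  r2, #0x4e -> r2=0x4e
epilogue: pop r3=0x8e, sp=0x8b
epilogue: pop r1=0x76, sp=0x8c
r2 is caller-saved -> body value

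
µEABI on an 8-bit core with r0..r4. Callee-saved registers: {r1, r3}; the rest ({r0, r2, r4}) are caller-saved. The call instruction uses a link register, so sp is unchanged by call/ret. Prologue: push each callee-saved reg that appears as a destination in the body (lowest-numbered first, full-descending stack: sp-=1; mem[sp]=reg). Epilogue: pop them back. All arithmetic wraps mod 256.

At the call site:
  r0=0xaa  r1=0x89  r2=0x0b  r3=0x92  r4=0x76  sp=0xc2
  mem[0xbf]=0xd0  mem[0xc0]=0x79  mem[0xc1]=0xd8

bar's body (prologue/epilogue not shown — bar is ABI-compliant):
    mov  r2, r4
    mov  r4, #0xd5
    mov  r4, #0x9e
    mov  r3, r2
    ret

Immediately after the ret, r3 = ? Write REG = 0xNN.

REG = 0x92

prologue: push r3 -> mem[0xc1]=0x92, sp=0xc1
body[0] mov  r2, r4 -> r2=0x76
body[1] mov  r4, #0xd5 -> r4=0xd5
body[2] mov  r4, #0x9e -> r4=0x9e
body[3] mov  r3, r2 -> r3=0x76
epilogue: pop r3=0x92, sp=0xc2
r3 is callee-saved -> restored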